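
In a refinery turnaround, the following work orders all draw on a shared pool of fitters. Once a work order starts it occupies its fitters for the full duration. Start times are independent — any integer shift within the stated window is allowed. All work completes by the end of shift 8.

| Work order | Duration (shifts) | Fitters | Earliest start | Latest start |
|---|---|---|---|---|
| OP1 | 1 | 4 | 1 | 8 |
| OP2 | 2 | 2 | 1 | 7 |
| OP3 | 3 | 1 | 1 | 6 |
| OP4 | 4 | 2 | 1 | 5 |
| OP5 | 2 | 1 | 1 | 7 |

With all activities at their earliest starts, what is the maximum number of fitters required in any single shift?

10

Early-start schedule: OP1@1, OP2@1, OP3@1, OP4@1, OP5@1.
Load per shift: shift 1: 10, shift 2: 6, shift 3: 3, shift 4: 2, shift 5: 0, shift 6: 0, shift 7: 0, shift 8: 0.
Peak is 10.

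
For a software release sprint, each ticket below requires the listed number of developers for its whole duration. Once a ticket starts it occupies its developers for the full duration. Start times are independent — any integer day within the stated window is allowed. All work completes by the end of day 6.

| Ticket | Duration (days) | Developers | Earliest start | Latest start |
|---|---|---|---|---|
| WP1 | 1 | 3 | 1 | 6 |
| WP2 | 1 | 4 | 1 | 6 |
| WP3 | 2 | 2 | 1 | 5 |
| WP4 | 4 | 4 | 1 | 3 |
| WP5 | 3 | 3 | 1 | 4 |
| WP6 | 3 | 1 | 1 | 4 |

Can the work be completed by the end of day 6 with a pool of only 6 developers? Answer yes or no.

Total developer-days = 39; over 6 days the average is 39/6 > 6, so some day must exceed 6.

no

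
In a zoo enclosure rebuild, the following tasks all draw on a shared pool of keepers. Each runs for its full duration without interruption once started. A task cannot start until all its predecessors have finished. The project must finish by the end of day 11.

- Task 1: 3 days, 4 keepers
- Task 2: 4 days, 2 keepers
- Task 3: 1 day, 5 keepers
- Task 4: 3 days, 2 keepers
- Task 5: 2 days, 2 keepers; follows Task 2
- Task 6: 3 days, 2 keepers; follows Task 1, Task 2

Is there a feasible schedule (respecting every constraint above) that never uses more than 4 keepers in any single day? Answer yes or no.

no

The minimum achievable peak is 5; 4 < 5, so no feasible schedule stays within the cap.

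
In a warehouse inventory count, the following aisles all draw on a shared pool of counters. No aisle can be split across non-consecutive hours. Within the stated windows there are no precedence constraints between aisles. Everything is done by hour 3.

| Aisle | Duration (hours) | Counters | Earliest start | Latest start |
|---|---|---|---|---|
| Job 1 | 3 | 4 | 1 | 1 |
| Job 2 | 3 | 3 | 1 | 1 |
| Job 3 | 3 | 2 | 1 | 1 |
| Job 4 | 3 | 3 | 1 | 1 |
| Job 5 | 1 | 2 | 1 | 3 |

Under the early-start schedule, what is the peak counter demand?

14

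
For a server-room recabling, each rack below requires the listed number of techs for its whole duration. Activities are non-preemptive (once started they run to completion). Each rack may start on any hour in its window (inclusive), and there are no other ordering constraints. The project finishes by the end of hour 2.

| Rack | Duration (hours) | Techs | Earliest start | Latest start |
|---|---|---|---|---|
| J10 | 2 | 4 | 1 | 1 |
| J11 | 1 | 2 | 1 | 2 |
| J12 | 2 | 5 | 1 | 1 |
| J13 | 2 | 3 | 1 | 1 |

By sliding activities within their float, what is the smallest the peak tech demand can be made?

Schedule J10@1, J11@1, J12@1, J13@1: h1:14  h2:12 — peak 14.
No arrangement of the 2 feasible schedules does better.

14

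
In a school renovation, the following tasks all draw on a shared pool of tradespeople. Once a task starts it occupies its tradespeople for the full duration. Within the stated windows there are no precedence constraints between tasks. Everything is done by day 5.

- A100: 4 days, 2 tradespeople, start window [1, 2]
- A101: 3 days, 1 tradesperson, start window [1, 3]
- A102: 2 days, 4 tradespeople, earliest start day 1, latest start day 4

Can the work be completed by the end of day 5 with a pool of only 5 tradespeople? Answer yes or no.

The minimum achievable peak is 6; 5 < 6, so no feasible schedule stays within the cap.

no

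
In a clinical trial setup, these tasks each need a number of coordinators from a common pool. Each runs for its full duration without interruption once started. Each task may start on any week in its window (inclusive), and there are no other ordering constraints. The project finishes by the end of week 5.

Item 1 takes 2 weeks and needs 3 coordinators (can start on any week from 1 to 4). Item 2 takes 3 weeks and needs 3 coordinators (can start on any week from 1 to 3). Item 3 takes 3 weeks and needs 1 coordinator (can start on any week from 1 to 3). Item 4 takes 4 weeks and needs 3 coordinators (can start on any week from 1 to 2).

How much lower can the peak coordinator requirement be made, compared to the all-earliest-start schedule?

3

Early-start peak: w1:10  w2:10  w3:7  w4:3  w5:0 ⇒ 10.
Leveled (Item 1@1, Item 2@3, Item 3@1, Item 4@1): w1:7  w2:7  w3:7  w4:6  w5:3 ⇒ 7.
Reduction 10 − 7 = 3.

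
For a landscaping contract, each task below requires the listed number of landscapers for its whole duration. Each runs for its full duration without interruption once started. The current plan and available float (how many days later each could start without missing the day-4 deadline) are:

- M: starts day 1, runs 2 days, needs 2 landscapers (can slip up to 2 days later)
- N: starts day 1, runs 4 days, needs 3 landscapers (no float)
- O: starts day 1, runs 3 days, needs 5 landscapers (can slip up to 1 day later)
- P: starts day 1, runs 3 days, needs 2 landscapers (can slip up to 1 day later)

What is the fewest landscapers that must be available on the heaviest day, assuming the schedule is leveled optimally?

12

Schedule M@1, N@1, O@1, P@1: d1:12  d2:12  d3:10  d4:3 — peak 12.
No arrangement of the 12 feasible schedules does better.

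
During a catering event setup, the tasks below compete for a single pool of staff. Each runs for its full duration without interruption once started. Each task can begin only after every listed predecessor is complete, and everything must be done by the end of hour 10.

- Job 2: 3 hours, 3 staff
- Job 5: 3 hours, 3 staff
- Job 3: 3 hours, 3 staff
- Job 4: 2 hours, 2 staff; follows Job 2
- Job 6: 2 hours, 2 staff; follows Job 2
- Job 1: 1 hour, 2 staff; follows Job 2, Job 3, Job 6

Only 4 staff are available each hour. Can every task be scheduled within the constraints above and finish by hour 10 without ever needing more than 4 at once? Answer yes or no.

The minimum achievable peak is 5; 4 < 5, so no feasible schedule stays within the cap.

no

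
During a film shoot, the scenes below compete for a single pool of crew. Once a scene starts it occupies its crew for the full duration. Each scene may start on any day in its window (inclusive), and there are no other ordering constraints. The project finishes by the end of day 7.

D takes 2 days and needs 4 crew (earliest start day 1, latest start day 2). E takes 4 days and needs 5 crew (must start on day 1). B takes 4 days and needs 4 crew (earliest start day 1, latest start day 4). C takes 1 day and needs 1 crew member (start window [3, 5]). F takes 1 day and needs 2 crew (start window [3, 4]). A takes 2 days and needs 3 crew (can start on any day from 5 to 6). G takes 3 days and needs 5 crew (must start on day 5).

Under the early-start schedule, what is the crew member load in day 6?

8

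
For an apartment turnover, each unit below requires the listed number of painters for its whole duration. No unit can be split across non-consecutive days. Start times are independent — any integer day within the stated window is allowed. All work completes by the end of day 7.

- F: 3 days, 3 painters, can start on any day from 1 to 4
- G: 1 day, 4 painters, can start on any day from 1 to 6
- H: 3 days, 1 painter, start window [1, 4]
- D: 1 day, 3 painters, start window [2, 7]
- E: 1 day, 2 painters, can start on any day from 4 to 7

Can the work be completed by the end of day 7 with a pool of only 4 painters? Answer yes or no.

Schedule F@1, G@4, H@1, D@5, E@6: d1:4  d2:4  d3:4  d4:4  d5:3  d6:2  d7:0 — peak 4 ≤ 4.

yes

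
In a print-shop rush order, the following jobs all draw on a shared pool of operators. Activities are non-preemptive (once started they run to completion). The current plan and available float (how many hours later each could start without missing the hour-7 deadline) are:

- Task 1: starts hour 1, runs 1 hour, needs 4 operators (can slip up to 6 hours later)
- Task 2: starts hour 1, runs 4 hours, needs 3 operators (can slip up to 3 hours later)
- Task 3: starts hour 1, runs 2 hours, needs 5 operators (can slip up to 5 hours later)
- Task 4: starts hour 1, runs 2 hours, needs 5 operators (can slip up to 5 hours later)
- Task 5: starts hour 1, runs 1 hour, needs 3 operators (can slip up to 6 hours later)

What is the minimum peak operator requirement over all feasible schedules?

8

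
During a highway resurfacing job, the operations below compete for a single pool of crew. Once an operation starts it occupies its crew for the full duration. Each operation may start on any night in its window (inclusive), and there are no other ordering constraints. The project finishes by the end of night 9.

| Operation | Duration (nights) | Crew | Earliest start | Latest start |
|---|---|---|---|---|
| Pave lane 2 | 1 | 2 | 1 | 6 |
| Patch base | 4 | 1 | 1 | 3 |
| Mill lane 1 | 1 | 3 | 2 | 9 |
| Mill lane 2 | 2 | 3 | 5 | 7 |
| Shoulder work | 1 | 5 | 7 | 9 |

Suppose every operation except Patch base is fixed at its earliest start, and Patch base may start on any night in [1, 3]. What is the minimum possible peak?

Patch base@1: n1:3  n2:4  n3:1  n4:1  n5:3  n6:3  n7:5  n8:0  n9:0 → peak 5
Patch base@2: n1:2  n2:4  n3:1  n4:1  n5:4  n6:3  n7:5  n8:0  n9:0 → peak 5
Patch base@3: n1:2  n2:3  n3:1  n4:1  n5:4  n6:4  n7:5  n8:0  n9:0 → peak 5
Best is Patch base@1, peak 5.

5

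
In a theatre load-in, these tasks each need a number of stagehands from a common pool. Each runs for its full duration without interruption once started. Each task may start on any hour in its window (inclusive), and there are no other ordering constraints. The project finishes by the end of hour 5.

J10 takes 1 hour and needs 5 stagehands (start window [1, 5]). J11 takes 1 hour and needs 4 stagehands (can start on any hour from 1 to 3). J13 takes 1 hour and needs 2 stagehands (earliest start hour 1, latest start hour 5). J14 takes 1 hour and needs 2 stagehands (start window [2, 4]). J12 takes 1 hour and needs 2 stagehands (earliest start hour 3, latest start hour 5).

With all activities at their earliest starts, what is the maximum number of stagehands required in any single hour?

11

Early-start schedule: J10@1, J11@1, J13@1, J14@2, J12@3.
Load per hour: hour 1: 11, hour 2: 2, hour 3: 2, hour 4: 0, hour 5: 0.
Peak is 11.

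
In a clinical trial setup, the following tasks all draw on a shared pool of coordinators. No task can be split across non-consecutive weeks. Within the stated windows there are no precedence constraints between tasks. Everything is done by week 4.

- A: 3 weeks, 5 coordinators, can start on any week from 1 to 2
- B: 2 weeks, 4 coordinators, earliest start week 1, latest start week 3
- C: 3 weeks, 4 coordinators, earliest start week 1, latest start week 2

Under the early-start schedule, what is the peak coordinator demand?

Early-start schedule: A@1, B@1, C@1.
Load per week: week 1: 13, week 2: 13, week 3: 9, week 4: 0.
Peak is 13.

13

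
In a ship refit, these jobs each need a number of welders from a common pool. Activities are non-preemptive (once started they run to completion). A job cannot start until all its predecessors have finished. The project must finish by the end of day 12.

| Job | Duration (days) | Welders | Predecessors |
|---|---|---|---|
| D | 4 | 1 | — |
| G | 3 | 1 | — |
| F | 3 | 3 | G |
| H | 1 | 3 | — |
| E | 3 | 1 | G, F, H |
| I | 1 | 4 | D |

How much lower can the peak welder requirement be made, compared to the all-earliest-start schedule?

3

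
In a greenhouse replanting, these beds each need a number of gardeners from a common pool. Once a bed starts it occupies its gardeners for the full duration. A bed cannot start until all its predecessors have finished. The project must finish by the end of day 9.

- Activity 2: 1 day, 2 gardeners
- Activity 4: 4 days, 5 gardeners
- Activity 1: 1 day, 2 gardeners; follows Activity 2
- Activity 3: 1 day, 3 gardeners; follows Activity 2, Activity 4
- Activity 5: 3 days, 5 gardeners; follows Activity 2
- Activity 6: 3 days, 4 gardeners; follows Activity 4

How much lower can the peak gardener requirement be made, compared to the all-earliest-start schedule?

3

Early-start peak: d1:7  d2:12  d3:10  d4:10  d5:7  d6:4  d7:4  d8:0  d9:0 ⇒ 12.
Leveled (Activity 2@1, Activity 4@1, Activity 1@2, Activity 3@5, Activity 5@5, Activity 6@6): d1:7  d2:7  d3:5  d4:5  d5:8  d6:9  d7:9  d8:4  d9:0 ⇒ 9.
Reduction 12 − 9 = 3.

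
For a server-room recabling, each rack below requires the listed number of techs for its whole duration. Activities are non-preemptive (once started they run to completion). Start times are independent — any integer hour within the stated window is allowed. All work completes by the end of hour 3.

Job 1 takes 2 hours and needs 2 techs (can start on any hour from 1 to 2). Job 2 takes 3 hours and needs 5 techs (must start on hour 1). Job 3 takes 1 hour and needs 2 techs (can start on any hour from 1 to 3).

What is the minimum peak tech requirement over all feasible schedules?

7

Early-start (Job 1@1, Job 2@1, Job 3@1) gives peak 9: h1:9  h2:7  h3:5.
Shift Job 3→3.
Schedule Job 1@1, Job 2@1, Job 3@3: h1:7  h2:7  h3:7 — peak 7.
Total tech-hours = 21 over 3 hours ⇒ peak ≥ ⌈21/3⌉ = 7, so 7 is optimal.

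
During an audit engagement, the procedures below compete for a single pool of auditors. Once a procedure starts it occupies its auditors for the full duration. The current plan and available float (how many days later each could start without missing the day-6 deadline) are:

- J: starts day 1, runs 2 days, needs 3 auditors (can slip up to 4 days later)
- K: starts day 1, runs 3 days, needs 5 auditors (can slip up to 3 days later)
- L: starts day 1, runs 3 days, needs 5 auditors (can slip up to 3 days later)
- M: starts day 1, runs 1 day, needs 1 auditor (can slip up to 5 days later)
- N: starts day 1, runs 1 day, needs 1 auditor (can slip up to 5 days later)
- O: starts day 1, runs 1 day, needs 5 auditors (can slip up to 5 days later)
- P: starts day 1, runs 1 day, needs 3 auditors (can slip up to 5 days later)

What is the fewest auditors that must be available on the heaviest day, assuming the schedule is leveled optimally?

Early-start (J@1, K@1, L@1, M@1, N@1, O@1, P@1) gives peak 23: d1:23  d2:13  d3:10  d4:0  d5:0  d6:0.
Shift L→3, O→4, P→5.
Schedule J@1, K@1, L@3, M@1, N@1, O@4, P@5: d1:10  d2:8  d3:10  d4:10  d5:8  d6:0 — peak 10.

10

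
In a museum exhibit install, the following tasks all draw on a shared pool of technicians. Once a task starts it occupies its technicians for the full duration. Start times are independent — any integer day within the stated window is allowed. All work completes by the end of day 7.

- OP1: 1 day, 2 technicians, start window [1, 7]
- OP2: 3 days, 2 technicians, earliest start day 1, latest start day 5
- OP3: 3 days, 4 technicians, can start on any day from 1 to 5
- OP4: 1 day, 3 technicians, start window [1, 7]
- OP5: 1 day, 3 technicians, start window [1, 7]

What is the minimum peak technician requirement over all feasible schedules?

5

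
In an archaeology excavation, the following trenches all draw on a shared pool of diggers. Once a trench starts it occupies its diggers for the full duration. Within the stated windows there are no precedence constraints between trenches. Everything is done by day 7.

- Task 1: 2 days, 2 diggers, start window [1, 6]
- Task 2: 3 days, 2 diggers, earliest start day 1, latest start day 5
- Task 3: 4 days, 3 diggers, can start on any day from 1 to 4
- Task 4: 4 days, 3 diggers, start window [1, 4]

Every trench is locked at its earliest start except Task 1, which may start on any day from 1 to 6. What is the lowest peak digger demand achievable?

Task 1@1: d1:10  d2:10  d3:8  d4:6  d5:0  d6:0  d7:0 → peak 10
Task 1@2: d1:8  d2:10  d3:10  d4:6  d5:0  d6:0  d7:0 → peak 10
Task 1@3: d1:8  d2:8  d3:10  d4:8  d5:0  d6:0  d7:0 → peak 10
Task 1@4: d1:8  d2:8  d3:8  d4:8  d5:2  d6:0  d7:0 → peak 8
Task 1@5: d1:8  d2:8  d3:8  d4:6  d5:2  d6:2  d7:0 → peak 8
Task 1@6: d1:8  d2:8  d3:8  d4:6  d5:0  d6:2  d7:2 → peak 8
Best is Task 1@4, peak 8.

8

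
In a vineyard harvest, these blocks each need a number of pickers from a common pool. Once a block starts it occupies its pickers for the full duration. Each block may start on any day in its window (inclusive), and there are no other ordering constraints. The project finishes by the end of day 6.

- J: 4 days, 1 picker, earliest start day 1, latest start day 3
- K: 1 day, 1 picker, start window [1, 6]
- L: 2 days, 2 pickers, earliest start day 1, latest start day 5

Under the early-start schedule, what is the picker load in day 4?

1

At early start, day 4 has: J.
Demand: 1 = 1.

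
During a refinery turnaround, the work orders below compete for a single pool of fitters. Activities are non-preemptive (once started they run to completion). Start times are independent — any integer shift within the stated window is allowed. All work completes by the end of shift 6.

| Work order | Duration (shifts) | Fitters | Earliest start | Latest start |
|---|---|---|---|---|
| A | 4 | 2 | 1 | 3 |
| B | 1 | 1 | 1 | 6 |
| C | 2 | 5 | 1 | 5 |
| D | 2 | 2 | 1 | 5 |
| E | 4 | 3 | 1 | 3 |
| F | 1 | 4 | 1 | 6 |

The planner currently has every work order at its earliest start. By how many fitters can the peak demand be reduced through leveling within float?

10

Early-start peak: s1:17  s2:12  s3:5  s4:5  s5:0  s6:0 ⇒ 17.
Leveled (A@1, B@3, C@1, D@4, E@3, F@6): s1:7  s2:7  s3:6  s4:7  s5:5  s6:7 ⇒ 7.
Reduction 17 − 7 = 10.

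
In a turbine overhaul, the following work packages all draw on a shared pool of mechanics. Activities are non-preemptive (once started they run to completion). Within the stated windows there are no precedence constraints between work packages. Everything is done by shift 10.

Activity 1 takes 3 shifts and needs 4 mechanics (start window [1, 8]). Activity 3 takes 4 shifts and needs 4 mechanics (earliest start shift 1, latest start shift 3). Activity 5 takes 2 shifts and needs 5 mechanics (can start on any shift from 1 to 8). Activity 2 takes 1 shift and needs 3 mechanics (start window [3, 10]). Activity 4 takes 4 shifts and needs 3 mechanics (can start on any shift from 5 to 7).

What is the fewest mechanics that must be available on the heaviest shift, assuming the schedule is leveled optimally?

7

Early-start (Activity 1@1, Activity 3@1, Activity 5@1, Activity 2@3, Activity 4@5) gives peak 13: s1:13  s2:13  s3:11  s4:4  s5:3  s6:3  s7:3  s8:3  s9:0  s10:0.
Shift Activity 1→7, Activity 5→5, Activity 4→7.
Schedule Activity 1@7, Activity 3@1, Activity 5@5, Activity 2@3, Activity 4@7: s1:4  s2:4  s3:7  s4:4  s5:5  s6:5  s7:7  s8:7  s9:7  s10:3 — peak 7.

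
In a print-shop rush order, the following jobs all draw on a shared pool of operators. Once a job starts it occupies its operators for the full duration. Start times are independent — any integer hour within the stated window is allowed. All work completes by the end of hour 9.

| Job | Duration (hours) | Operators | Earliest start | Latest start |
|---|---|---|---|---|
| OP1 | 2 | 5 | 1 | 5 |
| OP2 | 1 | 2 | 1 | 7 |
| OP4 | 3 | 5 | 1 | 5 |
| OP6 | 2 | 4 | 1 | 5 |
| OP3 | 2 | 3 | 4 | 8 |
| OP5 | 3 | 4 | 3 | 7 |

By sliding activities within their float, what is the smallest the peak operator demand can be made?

9

Early-start (OP1@1, OP2@1, OP4@1, OP6@1, OP3@4, OP5@3) gives peak 16: h1:16  h2:14  h3:9  h4:7  h5:7  h6:0  h7:0  h8:0  h9:0.
Shift OP4→3, OP6→2, OP5→6.
Schedule OP1@1, OP2@1, OP4@3, OP6@2, OP3@4, OP5@6: h1:7  h2:9  h3:9  h4:8  h5:8  h6:4  h7:4  h8:4  h9:0 — peak 9.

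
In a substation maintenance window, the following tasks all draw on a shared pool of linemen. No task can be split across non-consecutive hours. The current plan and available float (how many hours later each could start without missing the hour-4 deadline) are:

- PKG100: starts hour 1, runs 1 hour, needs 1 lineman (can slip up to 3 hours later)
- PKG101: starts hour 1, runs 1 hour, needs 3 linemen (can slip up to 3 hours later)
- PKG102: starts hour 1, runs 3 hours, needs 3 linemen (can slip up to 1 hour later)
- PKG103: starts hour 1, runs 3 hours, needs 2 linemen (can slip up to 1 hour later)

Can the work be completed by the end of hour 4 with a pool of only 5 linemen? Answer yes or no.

yes

Schedule PKG100@1, PKG101@1, PKG102@2, PKG103@2: h1:4  h2:5  h3:5  h4:5 — peak 5 ≤ 5.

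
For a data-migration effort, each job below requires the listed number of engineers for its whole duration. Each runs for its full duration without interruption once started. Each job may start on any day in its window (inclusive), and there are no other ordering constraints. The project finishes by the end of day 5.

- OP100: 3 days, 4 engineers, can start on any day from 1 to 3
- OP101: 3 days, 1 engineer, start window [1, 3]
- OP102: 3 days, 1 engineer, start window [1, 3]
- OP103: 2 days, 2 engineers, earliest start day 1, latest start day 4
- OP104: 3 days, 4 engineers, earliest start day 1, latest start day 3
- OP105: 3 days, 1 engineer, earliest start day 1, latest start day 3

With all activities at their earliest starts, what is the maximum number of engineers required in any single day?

13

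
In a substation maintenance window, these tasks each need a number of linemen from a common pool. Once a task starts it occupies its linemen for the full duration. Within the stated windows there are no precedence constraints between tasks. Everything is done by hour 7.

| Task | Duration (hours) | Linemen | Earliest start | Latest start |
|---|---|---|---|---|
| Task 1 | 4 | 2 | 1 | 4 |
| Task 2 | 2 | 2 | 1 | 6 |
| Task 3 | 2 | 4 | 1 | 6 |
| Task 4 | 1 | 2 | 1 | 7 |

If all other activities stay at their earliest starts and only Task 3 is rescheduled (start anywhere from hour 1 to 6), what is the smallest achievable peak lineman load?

Task 3@1: h1:10  h2:8  h3:2  h4:2  h5:0  h6:0  h7:0 → peak 10
Task 3@2: h1:6  h2:8  h3:6  h4:2  h5:0  h6:0  h7:0 → peak 8
Task 3@3: h1:6  h2:4  h3:6  h4:6  h5:0  h6:0  h7:0 → peak 6
Task 3@4: h1:6  h2:4  h3:2  h4:6  h5:4  h6:0  h7:0 → peak 6
Task 3@5: h1:6  h2:4  h3:2  h4:2  h5:4  h6:4  h7:0 → peak 6
Task 3@6: h1:6  h2:4  h3:2  h4:2  h5:0  h6:4  h7:4 → peak 6
Best is Task 3@3, peak 6.

6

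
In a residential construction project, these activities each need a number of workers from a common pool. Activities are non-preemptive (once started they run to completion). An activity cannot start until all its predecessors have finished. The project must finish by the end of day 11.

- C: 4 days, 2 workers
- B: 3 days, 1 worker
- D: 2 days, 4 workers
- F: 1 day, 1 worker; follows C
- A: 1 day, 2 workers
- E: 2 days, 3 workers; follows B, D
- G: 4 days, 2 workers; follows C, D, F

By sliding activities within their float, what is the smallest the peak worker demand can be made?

Early-start (C@1, B@1, D@1, F@5, A@1, E@4, G@6) gives peak 9: d1:9  d2:7  d3:3  d4:5  d5:4  d6:2  d7:2  d8:2  d9:2  d10:0  d11:0.
Shift D→5, E→7, G→7.
Schedule C@1, B@1, D@5, F@5, A@1, E@7, G@7: d1:5  d2:3  d3:3  d4:2  d5:5  d6:4  d7:5  d8:5  d9:2  d10:2  d11:0 — peak 5.

5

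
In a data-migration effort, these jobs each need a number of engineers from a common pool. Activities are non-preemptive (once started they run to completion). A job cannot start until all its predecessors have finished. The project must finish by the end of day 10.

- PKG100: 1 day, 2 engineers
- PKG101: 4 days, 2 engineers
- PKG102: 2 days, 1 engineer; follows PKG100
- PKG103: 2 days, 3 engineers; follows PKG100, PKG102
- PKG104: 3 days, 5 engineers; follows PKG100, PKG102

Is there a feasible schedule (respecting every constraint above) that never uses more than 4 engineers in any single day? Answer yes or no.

no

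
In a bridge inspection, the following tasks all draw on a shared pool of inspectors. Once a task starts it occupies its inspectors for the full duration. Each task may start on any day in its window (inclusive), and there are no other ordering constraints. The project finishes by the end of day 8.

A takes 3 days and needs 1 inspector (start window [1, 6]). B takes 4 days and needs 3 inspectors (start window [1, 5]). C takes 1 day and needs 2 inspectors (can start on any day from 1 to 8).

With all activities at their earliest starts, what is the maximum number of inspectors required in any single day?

6

Early-start schedule: A@1, B@1, C@1.
Load per day: day 1: 6, day 2: 4, day 3: 4, day 4: 3, day 5: 0, day 6: 0, day 7: 0, day 8: 0.
Peak is 6.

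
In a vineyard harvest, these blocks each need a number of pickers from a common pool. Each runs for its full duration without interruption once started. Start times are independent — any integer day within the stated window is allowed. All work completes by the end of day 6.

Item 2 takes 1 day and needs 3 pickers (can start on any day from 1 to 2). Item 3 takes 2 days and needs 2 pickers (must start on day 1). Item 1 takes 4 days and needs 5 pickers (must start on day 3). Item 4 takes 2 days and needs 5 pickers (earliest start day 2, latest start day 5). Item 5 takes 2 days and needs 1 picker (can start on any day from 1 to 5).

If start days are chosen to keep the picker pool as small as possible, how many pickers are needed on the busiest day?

Schedule Item 2@1, Item 3@1, Item 1@3, Item 4@2, Item 5@1: d1:6  d2:8  d3:10  d4:5  d5:5  d6:5 — peak 10.

10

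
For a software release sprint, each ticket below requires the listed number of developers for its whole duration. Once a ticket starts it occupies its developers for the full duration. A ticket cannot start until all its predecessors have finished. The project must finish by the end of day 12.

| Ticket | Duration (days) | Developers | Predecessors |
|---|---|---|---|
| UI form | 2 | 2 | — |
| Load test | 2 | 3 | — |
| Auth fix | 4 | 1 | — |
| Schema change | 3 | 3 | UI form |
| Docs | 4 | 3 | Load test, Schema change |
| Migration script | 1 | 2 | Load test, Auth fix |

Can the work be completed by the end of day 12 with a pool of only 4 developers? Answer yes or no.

Schedule UI form@1, Load test@3, Auth fix@1, Schema change@5, Docs@8, Migration script@12: d1:3  d2:3  d3:4  d4:4  d5:3  d6:3  d7:3  d8:3  d9:3  d10:3  d11:3  d12:2 — peak 4 ≤ 4.

yes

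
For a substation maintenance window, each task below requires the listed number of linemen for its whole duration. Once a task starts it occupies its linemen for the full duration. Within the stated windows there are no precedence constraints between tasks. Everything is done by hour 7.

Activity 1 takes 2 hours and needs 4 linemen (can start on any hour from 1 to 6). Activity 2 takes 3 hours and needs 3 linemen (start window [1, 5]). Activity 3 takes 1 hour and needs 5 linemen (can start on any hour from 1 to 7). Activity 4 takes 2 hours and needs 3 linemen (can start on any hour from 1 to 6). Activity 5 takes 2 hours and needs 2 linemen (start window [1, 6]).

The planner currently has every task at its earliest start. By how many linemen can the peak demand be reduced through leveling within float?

Early-start peak: h1:17  h2:12  h3:3  h4:0  h5:0  h6:0  h7:0 ⇒ 17.
Leveled (Activity 1@1, Activity 2@3, Activity 3@6, Activity 4@3, Activity 5@1): h1:6  h2:6  h3:6  h4:6  h5:3  h6:5  h7:0 ⇒ 6.
Reduction 17 − 6 = 11.

11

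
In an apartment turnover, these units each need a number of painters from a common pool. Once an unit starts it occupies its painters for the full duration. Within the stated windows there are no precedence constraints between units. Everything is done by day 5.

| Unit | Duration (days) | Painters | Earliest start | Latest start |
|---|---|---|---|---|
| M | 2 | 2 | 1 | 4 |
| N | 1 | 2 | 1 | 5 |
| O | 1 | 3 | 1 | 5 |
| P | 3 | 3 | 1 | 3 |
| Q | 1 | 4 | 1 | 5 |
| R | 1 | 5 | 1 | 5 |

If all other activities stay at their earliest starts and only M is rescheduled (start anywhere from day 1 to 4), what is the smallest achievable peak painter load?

M@1: d1:19  d2:5  d3:3  d4:0  d5:0 → peak 19
M@2: d1:17  d2:5  d3:5  d4:0  d5:0 → peak 17
M@3: d1:17  d2:3  d3:5  d4:2  d5:0 → peak 17
M@4: d1:17  d2:3  d3:3  d4:2  d5:2 → peak 17
Best is M@2, peak 17.

17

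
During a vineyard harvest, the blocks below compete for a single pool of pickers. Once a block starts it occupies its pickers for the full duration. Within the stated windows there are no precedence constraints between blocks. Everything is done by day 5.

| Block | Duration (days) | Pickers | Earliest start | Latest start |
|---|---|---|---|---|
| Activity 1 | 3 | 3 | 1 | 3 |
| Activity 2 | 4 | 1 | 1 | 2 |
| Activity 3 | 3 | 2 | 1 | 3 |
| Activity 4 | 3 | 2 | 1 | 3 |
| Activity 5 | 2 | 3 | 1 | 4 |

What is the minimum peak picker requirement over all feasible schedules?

8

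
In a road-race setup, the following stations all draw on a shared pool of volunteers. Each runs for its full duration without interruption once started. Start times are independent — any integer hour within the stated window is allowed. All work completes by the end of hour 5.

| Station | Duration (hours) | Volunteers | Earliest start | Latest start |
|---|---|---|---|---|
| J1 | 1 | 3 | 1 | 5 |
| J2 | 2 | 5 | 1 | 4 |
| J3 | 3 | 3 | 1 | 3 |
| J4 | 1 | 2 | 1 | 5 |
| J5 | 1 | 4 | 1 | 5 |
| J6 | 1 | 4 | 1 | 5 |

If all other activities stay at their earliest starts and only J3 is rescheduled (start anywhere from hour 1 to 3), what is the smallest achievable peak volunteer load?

18

J3@1: h1:21  h2:8  h3:3  h4:0  h5:0 → peak 21
J3@2: h1:18  h2:8  h3:3  h4:3  h5:0 → peak 18
J3@3: h1:18  h2:5  h3:3  h4:3  h5:3 → peak 18
Best is J3@2, peak 18.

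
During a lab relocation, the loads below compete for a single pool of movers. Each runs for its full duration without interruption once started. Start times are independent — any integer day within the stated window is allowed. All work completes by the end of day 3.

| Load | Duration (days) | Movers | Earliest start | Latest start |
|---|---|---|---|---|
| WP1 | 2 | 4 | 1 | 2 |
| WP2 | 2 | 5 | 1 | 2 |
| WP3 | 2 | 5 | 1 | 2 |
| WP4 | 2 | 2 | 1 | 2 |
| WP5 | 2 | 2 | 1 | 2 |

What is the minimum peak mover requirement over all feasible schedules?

Schedule WP1@1, WP2@1, WP3@1, WP4@1, WP5@1: d1:18  d2:18  d3:0 — peak 18.

18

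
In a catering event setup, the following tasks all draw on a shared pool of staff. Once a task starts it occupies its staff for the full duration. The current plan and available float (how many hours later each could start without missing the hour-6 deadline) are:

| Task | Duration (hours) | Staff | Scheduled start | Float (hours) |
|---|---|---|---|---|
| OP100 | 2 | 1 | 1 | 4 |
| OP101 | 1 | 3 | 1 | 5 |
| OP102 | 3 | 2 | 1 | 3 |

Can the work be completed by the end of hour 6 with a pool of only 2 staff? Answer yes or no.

The minimum achievable peak is 3; 2 < 3, so no feasible schedule stays within the cap.

no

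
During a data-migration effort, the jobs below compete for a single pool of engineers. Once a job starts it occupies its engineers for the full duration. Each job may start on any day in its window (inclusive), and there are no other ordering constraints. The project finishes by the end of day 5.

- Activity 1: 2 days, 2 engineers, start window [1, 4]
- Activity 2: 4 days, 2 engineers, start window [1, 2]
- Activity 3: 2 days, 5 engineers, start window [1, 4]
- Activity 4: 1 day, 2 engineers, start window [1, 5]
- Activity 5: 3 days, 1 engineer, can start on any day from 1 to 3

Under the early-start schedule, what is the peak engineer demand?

Early-start schedule: Activity 1@1, Activity 2@1, Activity 3@1, Activity 4@1, Activity 5@1.
Load per day: day 1: 12, day 2: 10, day 3: 3, day 4: 2, day 5: 0.
Peak is 12.

12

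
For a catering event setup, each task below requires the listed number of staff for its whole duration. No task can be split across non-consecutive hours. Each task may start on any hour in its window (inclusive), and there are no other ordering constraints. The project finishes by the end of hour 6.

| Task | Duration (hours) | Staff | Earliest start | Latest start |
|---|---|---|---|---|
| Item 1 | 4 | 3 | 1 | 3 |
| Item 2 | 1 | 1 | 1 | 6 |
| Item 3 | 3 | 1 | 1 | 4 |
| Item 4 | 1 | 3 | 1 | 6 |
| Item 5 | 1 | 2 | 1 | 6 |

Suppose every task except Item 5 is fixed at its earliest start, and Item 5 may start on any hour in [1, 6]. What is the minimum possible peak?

Item 5@1: h1:10  h2:4  h3:4  h4:3  h5:0  h6:0 → peak 10
Item 5@2: h1:8  h2:6  h3:4  h4:3  h5:0  h6:0 → peak 8
Item 5@3: h1:8  h2:4  h3:6  h4:3  h5:0  h6:0 → peak 8
Item 5@4: h1:8  h2:4  h3:4  h4:5  h5:0  h6:0 → peak 8
Item 5@5: h1:8  h2:4  h3:4  h4:3  h5:2  h6:0 → peak 8
Item 5@6: h1:8  h2:4  h3:4  h4:3  h5:0  h6:2 → peak 8
Best is Item 5@2, peak 8.

8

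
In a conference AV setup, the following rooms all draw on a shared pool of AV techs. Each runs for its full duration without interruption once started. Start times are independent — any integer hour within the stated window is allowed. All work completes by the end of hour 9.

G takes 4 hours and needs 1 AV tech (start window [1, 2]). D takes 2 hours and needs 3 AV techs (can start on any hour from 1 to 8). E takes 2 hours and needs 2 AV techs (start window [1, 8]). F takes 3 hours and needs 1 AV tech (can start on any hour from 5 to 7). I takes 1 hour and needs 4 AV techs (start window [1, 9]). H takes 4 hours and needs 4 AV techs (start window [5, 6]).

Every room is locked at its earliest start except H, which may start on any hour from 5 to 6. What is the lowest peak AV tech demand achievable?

10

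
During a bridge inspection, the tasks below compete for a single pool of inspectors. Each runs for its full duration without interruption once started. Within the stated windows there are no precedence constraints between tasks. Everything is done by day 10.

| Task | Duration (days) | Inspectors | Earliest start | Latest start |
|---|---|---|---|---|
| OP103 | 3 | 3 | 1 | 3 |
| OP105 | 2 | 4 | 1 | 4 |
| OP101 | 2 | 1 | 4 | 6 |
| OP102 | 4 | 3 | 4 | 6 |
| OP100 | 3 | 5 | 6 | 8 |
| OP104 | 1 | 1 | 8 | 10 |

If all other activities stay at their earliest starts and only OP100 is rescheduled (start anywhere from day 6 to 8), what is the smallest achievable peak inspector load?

OP100@6: d1:7  d2:7  d3:3  d4:4  d5:4  d6:8  d7:8  d8:6  d9:0  d10:0 → peak 8
OP100@7: d1:7  d2:7  d3:3  d4:4  d5:4  d6:3  d7:8  d8:6  d9:5  d10:0 → peak 8
OP100@8: d1:7  d2:7  d3:3  d4:4  d5:4  d6:3  d7:3  d8:6  d9:5  d10:5 → peak 7
Best is OP100@8, peak 7.

7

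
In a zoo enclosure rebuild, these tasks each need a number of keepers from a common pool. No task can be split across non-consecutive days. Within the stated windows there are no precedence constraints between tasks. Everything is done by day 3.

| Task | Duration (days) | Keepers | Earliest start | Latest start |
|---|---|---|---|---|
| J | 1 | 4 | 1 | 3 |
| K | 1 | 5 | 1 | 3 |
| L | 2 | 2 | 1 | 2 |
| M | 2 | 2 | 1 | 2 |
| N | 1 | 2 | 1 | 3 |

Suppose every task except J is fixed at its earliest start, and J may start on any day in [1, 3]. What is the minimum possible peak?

11

J@1: d1:15  d2:4  d3:0 → peak 15
J@2: d1:11  d2:8  d3:0 → peak 11
J@3: d1:11  d2:4  d3:4 → peak 11
Best is J@2, peak 11.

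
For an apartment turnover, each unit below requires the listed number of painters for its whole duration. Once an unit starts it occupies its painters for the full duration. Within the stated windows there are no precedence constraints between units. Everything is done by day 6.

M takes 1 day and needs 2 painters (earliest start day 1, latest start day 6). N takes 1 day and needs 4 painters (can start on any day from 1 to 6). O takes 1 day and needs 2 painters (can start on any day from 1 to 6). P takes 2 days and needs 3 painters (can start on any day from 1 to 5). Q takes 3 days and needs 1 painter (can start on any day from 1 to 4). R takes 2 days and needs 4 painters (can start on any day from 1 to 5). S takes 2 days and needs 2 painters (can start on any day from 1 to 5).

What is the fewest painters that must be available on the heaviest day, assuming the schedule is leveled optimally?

5

Early-start (M@1, N@1, O@1, P@1, Q@1, R@1, S@1) gives peak 18: d1:18  d2:10  d3:1  d4:0  d5:0  d6:0.
Shift N→2, P→5, R→3, S→5.
Schedule M@1, N@2, O@1, P@5, Q@1, R@3, S@5: d1:5  d2:5  d3:5  d4:4  d5:5  d6:5 — peak 5.
Total painter-days = 29 over 6 days ⇒ peak ≥ ⌈29/6⌉ = 5, so 5 is optimal.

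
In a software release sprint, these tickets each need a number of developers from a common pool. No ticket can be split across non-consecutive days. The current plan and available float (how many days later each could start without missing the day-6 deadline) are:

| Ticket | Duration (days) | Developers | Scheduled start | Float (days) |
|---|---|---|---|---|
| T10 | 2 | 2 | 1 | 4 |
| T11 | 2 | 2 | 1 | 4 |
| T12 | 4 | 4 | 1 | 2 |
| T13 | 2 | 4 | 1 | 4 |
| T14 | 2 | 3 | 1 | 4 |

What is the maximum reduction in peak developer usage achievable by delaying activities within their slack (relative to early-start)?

8

Early-start peak: d1:15  d2:15  d3:4  d4:4  d5:0  d6:0 ⇒ 15.
Leveled (T10@1, T11@3, T12@1, T13@5, T14@5): d1:6  d2:6  d3:6  d4:6  d5:7  d6:7 ⇒ 7.
Reduction 15 − 7 = 8.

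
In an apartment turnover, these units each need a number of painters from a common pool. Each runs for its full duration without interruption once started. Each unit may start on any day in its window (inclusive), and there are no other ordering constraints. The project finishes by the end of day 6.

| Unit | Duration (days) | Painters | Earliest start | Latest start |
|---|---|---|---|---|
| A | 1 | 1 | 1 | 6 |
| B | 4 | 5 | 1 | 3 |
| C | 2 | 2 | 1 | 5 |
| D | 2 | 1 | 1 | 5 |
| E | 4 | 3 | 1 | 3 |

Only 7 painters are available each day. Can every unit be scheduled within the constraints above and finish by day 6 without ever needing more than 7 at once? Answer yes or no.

The minimum achievable peak is 8; 7 < 8, so no feasible schedule stays within the cap.

no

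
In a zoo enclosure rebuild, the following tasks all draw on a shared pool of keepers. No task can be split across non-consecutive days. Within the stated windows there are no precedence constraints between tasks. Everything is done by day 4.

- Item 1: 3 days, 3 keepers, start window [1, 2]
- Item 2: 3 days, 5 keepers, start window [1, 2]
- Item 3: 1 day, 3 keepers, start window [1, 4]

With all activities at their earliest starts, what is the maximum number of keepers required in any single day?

Early-start schedule: Item 1@1, Item 2@1, Item 3@1.
Load per day: day 1: 11, day 2: 8, day 3: 8, day 4: 0.
Peak is 11.

11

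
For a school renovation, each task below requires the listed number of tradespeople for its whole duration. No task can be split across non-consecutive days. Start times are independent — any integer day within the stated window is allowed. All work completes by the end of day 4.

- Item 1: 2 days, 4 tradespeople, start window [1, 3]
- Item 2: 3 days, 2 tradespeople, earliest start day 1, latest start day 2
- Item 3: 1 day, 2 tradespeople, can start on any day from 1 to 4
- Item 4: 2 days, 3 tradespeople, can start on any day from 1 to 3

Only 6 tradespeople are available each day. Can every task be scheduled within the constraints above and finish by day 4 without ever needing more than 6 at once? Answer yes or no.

yes

Schedule Item 1@1, Item 2@1, Item 3@4, Item 4@3: d1:6  d2:6  d3:5  d4:5 — peak 6 ≤ 6.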